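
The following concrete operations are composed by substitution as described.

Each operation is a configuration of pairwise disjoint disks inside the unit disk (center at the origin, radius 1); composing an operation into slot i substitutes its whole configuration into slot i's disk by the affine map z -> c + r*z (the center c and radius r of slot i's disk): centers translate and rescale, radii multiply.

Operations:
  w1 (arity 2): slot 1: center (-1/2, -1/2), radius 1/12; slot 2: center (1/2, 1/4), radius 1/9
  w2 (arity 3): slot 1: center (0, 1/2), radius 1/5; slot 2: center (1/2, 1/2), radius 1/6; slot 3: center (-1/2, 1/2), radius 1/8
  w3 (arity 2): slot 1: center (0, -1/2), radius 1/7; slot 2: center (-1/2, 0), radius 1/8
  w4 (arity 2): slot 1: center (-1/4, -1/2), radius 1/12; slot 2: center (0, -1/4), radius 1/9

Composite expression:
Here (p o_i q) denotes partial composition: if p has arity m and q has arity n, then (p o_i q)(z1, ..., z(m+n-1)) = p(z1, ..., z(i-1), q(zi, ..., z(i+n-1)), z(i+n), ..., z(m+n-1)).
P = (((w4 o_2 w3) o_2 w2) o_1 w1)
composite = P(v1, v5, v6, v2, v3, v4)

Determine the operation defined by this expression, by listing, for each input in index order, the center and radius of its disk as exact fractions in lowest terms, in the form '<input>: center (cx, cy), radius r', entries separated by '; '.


v1: center (-7/24, -13/24), radius 1/144; v2: center (1/126, -25/84), radius 1/378; v3: center (-1/126, -25/84), radius 1/504; v4: center (-1/18, -1/4), radius 1/72; v5: center (-5/24, -23/48), radius 1/108; v6: center (0, -25/84), radius 1/315


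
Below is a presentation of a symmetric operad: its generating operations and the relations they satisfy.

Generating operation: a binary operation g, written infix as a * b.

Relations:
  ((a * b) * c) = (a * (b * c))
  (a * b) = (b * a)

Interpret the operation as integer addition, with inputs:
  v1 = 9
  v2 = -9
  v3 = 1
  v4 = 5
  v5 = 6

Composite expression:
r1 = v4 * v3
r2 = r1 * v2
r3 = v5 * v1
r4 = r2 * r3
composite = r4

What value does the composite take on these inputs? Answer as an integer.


12

(v4 * v3) = 6
((v4 * v3) * v2) = -3
(v5 * v1) = 15
(((v4 * v3) * v2) * (v5 * v1)) = 12


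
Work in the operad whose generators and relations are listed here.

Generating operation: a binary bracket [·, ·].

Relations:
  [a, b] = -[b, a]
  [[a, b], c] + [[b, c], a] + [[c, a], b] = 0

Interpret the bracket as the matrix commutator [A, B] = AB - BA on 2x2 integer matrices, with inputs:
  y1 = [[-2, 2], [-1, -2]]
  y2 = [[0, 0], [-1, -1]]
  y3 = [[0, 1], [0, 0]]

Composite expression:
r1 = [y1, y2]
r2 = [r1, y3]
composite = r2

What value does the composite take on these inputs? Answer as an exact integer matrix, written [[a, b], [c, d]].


[y1, y2] = [[-2, -2], [-1, 2]]
[[y1, y2], y3] = [[1, -4], [0, -1]]

[[1, -4], [0, -1]]


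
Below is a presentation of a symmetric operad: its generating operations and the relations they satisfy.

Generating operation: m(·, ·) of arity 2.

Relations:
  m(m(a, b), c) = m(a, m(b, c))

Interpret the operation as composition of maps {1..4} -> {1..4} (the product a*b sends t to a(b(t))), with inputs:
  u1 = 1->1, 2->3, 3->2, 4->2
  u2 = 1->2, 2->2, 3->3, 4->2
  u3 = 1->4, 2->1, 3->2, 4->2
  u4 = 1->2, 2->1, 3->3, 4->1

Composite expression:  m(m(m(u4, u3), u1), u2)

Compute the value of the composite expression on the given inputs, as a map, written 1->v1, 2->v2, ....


1->1, 2->1, 3->2, 4->1

m(u4, u3) = 1->1, 2->2, 3->1, 4->1
m(m(u4, u3), u1) = 1->1, 2->1, 3->2, 4->2
m(m(m(u4, u3), u1), u2) = 1->1, 2->1, 3->2, 4->1


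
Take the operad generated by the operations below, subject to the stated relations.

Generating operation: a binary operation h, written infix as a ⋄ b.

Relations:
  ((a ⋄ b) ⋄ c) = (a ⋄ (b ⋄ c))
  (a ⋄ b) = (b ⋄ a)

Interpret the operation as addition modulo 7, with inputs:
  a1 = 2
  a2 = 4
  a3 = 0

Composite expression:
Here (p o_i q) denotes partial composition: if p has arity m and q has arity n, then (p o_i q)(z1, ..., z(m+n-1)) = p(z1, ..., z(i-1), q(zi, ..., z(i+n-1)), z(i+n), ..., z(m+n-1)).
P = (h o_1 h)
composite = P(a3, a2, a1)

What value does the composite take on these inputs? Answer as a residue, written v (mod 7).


(a3 ⋄ a2) = 4
((a3 ⋄ a2) ⋄ a1) = 6

6 (mod 7)


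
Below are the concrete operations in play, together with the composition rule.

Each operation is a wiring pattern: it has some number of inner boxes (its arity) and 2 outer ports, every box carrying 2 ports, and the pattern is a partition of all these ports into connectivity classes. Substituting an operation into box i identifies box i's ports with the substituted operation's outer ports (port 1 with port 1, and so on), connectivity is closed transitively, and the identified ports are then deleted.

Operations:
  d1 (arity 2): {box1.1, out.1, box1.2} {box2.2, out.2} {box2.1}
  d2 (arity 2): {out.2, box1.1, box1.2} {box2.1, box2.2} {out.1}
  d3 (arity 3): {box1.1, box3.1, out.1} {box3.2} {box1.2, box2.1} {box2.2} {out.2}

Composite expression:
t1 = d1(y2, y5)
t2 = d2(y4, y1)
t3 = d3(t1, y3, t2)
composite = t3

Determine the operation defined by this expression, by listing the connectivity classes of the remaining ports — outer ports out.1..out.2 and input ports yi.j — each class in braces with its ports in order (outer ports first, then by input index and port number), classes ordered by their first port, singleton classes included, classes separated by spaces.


{out.1, y2.1, y2.2} {out.2} {y1.1, y1.2} {y3.1, y5.2} {y3.2} {y4.1, y4.2} {y5.1}

Reachability decides: close wires over d3-identified ports.
the subtree at d1 composes to {out.1, y2.1, y2.2} {out.2, y5.2} {y5.1} on (y2, y5); out.j = own outer ports
the subtree at d2 composes to {out.1} {out.2, y4.1, y4.2} {y1.1, y1.2} on (y4, y1); out.j = own outer ports
the subtree at d3 composes to {out.1, y2.1, y2.2} {out.2} {y1.1, y1.2} {y3.1, y5.2} {y3.2} {y4.1, y4.2} {y5.1} on (y2, y5, y3, y4, y1); out.j = own outer ports


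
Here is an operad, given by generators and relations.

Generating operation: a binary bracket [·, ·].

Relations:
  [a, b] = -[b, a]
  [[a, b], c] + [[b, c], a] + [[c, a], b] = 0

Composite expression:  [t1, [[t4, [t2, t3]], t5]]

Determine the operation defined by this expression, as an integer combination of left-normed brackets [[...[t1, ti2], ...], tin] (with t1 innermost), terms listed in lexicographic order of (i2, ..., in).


A multilinear Lie element is pinned by t1-initial words (t1 innermost).
Composite bracket: [t1, [[t4, [t2, t3]], t5]]
Under [a, b] = ab - ba we get 16 signed associative words (2^4 = 16).
Coefficients come from the t1-initial words:
  word t1t2t3t4t5 has sign -1, contributing -[[[[t1, t2], t3], t4], t5]
  word t1t3t2t4t5 has sign +1, contributing +[[[[t1, t3], t2], t4], t5]
  word t1t4t2t3t5 has sign +1, contributing +[[[[t1, t4], t2], t3], t5]
  word t1t4t3t2t5 has sign -1, contributing -[[[[t1, t4], t3], t2], t5]
  word t1t5t2t3t4 has sign +1, contributing +[[[[t1, t5], t2], t3], t4]
  word t1t5t3t2t4 has sign -1, contributing -[[[[t1, t5], t3], t2], t4]
  word t1t5t4t2t3 has sign -1, contributing -[[[[t1, t5], t4], t2], t3]
  word t1t5t4t3t2 has sign +1, contributing +[[[[t1, t5], t4], t3], t2]

-[[[[t1, t2], t3], t4], t5] + [[[[t1, t3], t2], t4], t5] + [[[[t1, t4], t2], t3], t5] - [[[[t1, t4], t3], t2], t5] + [[[[t1, t5], t2], t3], t4] - [[[[t1, t5], t3], t2], t4] - [[[[t1, t5], t4], t2], t3] + [[[[t1, t5], t4], t3], t2]


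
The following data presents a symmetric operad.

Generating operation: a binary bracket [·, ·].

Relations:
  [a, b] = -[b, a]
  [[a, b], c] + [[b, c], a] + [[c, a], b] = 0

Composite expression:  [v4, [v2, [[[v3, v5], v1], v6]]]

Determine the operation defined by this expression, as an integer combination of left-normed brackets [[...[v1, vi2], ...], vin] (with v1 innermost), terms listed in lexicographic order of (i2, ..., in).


-[[[[[v1, v3], v5], v6], v2], v4] + [[[[[v1, v5], v3], v6], v2], v4]

Skip Jacobi rewriting: expand, keep v1-initial words, read off terms.
Composite bracket: [v4, [v2, [[[v3, v5], v1], v6]]]
The bracket unfolds into 32 signed words via [a, b] = ab - ba (2^5 = 32).
Coefficients come from the v1-initial words:
  the word v1v3v5v6v2v4 carries sign -1 and contributes -[[[[[v1, v3], v5], v6], v2], v4]
  the word v1v5v3v6v2v4 carries sign +1 and contributes +[[[[[v1, v5], v3], v6], v2], v4]


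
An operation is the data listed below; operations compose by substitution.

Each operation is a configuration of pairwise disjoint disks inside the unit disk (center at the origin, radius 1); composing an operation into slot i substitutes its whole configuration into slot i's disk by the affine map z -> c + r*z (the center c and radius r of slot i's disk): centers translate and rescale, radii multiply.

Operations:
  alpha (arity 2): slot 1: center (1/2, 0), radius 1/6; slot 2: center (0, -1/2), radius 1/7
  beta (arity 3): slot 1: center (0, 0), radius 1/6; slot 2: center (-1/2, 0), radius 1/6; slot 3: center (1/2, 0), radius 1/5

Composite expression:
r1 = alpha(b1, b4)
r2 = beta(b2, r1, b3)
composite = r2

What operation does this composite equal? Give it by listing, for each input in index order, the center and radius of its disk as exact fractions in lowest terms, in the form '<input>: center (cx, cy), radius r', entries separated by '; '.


b1: center (-5/12, 0), radius 1/36; b2: center (0, 0), radius 1/6; b3: center (1/2, 0), radius 1/5; b4: center (-1/2, -1/12), radius 1/42


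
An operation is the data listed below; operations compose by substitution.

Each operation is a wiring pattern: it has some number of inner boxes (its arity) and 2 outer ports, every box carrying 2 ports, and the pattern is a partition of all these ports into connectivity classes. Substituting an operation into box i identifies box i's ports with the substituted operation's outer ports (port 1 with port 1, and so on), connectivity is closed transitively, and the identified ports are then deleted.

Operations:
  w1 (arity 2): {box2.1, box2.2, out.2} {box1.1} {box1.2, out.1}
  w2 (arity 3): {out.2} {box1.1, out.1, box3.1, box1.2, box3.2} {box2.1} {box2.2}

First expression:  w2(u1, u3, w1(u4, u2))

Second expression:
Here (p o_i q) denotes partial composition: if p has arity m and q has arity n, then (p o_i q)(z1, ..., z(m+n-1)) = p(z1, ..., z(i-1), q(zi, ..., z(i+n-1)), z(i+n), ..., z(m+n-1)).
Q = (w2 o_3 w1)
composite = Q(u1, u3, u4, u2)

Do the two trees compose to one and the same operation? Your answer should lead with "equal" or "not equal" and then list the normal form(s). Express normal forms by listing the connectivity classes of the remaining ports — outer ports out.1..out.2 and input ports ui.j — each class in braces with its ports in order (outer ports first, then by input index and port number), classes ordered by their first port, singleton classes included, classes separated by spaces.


equal; both compose to {out.1, u1.1, u1.2, u2.1, u2.2, u4.2} {out.2} {u3.1} {u3.2} {u4.1}


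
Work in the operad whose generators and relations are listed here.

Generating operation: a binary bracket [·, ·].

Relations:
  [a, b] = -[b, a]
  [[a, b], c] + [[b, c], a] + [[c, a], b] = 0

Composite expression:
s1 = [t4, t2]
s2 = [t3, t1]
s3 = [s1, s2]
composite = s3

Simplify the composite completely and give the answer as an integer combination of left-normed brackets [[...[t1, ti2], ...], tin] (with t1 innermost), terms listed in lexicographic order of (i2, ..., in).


-[[[t1, t3], t2], t4] + [[[t1, t3], t4], t2]

Antisymmetry and Jacobi reduce to t1-anchored left-normed brackets.
Composite bracket: [[t4, t2], [t3, t1]]
Under [a, b] = ab - ba we get 8 signed associative words (2^3 = 8).
Keep just the words that open with t1:
  from t1t3t2t4, sign -1: term -[[[t1, t3], t2], t4]
  from t1t3t4t2, sign +1: term +[[[t1, t3], t4], t2]


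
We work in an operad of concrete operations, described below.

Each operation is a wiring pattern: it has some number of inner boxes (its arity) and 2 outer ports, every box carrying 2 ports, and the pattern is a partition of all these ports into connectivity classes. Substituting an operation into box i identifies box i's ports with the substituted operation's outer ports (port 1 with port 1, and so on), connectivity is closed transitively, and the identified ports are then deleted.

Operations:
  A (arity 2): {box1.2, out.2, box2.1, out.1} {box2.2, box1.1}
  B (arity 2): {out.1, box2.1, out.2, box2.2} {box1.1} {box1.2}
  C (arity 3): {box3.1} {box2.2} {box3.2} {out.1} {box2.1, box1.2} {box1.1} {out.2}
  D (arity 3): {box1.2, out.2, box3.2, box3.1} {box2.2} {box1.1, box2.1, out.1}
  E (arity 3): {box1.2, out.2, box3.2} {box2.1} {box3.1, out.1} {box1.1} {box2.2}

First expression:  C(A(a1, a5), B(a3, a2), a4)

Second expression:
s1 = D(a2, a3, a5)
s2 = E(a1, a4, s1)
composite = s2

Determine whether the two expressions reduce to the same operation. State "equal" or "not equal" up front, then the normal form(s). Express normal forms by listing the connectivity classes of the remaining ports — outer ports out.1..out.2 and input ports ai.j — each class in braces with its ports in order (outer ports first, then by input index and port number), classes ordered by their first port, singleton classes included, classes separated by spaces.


not equal; first: {out.1} {out.2} {a1.1, a5.2} {a1.2, a2.1, a2.2, a5.1} {a3.1} {a3.2} {a4.1} {a4.2}; second: {out.1, a2.1, a3.1} {out.2, a1.2, a2.2, a5.1, a5.2} {a1.1} {a3.2} {a4.1} {a4.2}


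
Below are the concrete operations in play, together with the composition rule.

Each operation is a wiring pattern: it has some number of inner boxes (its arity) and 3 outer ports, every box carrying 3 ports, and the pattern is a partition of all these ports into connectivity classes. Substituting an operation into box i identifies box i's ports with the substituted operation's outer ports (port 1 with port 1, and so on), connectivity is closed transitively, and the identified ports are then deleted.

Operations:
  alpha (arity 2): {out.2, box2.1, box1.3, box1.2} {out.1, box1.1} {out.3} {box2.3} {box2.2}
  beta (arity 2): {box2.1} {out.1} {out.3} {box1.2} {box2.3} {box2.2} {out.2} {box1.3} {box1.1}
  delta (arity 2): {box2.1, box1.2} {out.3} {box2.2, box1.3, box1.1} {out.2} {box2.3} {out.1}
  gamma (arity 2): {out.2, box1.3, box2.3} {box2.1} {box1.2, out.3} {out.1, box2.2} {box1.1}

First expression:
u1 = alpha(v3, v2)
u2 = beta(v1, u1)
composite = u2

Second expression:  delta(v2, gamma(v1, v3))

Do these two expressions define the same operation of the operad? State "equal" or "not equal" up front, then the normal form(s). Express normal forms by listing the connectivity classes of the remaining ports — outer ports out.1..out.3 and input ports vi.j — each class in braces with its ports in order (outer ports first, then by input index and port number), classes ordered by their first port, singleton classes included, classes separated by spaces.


The first composite normalizes to {out.1} {out.2} {out.3} {v1.1} {v1.2} {v1.3} {v2.1, v3.2, v3.3} {v2.2} {v2.3} {v3.1}
The second composite normalizes to {out.1} {out.2} {out.3} {v1.1} {v1.2} {v1.3, v2.1, v2.3, v3.3} {v2.2, v3.2} {v3.1}
Distinct normal forms: not equal.

not equal; the first gives {out.1} {out.2} {out.3} {v1.1} {v1.2} {v1.3} {v2.1, v3.2, v3.3} {v2.2} {v2.3} {v3.1} and the second {out.1} {out.2} {out.3} {v1.1} {v1.2} {v1.3, v2.1, v2.3, v3.3} {v2.2, v3.2} {v3.1}


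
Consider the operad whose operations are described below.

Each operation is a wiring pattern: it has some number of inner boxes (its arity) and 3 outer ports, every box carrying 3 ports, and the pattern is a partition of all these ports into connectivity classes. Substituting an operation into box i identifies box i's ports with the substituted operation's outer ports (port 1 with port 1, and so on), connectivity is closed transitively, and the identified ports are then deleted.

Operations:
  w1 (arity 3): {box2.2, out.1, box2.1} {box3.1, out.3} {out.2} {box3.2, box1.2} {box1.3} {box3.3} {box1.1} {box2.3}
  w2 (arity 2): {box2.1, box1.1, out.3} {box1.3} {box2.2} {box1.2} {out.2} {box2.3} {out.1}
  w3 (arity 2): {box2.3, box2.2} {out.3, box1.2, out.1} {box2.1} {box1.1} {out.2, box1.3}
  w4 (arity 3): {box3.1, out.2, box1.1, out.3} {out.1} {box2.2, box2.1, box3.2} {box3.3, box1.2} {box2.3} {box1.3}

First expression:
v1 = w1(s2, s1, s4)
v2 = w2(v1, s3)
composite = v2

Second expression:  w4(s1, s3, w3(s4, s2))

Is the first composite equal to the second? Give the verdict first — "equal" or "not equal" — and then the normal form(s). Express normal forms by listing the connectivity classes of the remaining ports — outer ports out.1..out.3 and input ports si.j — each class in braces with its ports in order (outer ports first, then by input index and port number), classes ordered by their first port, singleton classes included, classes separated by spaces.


The first expression, normalized: {out.1} {out.2} {out.3, s1.1, s1.2, s3.1} {s1.3} {s2.1} {s2.2, s4.2} {s2.3} {s3.2} {s3.3} {s4.1} {s4.3}
The second expression, normalized: {out.1} {out.2, out.3, s1.1, s1.2, s4.2} {s1.3} {s2.1} {s2.2, s2.3} {s3.1, s3.2, s4.3} {s3.3} {s4.1}
They disagree, so not equal.

not equal; the first gives {out.1} {out.2} {out.3, s1.1, s1.2, s3.1} {s1.3} {s2.1} {s2.2, s4.2} {s2.3} {s3.2} {s3.3} {s4.1} {s4.3} and the second {out.1} {out.2, out.3, s1.1, s1.2, s4.2} {s1.3} {s2.1} {s2.2, s2.3} {s3.1, s3.2, s4.3} {s3.3} {s4.1}


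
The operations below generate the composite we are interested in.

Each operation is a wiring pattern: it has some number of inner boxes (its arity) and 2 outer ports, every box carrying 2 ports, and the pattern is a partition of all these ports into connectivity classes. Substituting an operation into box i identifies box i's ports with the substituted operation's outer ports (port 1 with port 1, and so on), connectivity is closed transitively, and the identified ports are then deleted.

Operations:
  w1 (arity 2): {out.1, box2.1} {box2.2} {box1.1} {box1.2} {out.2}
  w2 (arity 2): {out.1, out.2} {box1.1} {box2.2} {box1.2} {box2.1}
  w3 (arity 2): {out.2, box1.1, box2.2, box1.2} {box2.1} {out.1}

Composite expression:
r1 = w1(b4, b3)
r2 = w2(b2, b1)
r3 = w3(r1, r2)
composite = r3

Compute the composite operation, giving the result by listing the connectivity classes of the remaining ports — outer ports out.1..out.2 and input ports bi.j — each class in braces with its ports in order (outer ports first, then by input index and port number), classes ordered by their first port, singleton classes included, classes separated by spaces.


{out.1} {out.2, b3.1} {b1.1} {b1.2} {b2.1} {b2.2} {b3.2} {b4.1} {b4.2}

After gluing at w3, chains via deleted ports link the b-ports.
composing w1 on (b4, b3), with out.j its own outer ports: {out.1, b3.1} {out.2} {b3.2} {b4.1} {b4.2}
composing w2 on (b2, b1), with out.j its own outer ports: {out.1, out.2} {b1.1} {b1.2} {b2.1} {b2.2}
composing w3 on (b4, b3, b2, b1), with out.j its own outer ports: {out.1} {out.2, b3.1} {b1.1} {b1.2} {b2.1} {b2.2} {b3.2} {b4.1} {b4.2}


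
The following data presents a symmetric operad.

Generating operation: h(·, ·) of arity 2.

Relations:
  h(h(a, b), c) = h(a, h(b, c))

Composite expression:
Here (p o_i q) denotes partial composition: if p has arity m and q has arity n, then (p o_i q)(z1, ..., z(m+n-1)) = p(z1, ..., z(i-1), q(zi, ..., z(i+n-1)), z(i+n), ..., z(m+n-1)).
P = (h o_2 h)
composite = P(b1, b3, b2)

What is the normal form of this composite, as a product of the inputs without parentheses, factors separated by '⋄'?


b1 ⋄ b3 ⋄ b2

The h-tree's shape is irrelevant; the b-reading-order decides.
h(b3, b2) unparenthesizes to b3 ⋄ b2
h(b1, h(b3, b2)) unparenthesizes to b1 ⋄ b3 ⋄ b2


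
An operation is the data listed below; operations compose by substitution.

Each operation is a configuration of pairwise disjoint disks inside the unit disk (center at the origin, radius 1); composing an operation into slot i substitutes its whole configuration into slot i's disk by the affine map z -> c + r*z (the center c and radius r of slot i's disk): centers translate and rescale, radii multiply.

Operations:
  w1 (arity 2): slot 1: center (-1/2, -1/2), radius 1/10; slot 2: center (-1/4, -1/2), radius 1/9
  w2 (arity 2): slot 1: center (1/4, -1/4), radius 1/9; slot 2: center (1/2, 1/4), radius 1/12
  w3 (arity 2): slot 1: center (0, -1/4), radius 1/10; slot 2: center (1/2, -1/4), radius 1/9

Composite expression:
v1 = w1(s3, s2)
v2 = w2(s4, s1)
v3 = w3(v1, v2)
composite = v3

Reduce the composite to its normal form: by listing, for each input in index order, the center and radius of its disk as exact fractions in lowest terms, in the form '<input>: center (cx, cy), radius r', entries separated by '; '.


s1: center (5/9, -2/9), radius 1/108; s2: center (-1/40, -3/10), radius 1/90; s3: center (-1/20, -3/10), radius 1/100; s4: center (19/36, -5/18), radius 1/81

Below w3, radii multiply path by path; the s-disk centers shift.
tracing s3 down its 2-map path: center (-1/20, -3/10), radius 1/100
tracing s2 down its 2-map path: center (-1/40, -3/10), radius 1/90
tracing s4 down its 2-map path: center (19/36, -5/18), radius 1/81
tracing s1 down its 2-map path: center (5/9, -2/9), radius 1/108


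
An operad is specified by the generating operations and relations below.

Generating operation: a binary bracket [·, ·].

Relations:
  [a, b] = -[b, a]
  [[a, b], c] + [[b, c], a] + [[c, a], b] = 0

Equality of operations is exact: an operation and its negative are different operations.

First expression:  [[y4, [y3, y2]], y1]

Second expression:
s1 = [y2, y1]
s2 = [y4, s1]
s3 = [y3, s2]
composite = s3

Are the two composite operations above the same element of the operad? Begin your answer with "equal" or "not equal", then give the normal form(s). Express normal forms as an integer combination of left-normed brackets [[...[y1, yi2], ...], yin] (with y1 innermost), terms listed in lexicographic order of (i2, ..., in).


not equal; first: -[[[y1, y2], y3], y4] + [[[y1, y3], y2], y4] + [[[y1, y4], y2], y3] - [[[y1, y4], y3], y2]; second: -[[[y1, y2], y4], y3]

The first expression, normalized: -[[[y1, y2], y3], y4] + [[[y1, y3], y2], y4] + [[[y1, y4], y2], y3] - [[[y1, y4], y3], y2]
The second expression, normalized: -[[[y1, y2], y4], y3]
No match — not equal.


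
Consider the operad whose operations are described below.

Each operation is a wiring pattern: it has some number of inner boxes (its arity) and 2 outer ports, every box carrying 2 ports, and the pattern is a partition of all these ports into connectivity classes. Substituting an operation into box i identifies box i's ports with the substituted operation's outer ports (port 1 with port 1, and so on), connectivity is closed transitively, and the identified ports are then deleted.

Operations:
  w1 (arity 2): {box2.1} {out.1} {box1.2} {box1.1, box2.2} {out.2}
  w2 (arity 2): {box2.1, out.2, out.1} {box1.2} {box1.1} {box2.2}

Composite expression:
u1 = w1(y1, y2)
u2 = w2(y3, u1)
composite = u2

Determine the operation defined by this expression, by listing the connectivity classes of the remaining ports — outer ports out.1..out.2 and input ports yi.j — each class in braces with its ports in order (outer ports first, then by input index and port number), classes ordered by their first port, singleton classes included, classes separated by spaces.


{out.1, out.2} {y1.1, y2.2} {y1.2} {y2.1} {y3.1} {y3.2}

Two ports join when wires chain via w2-identified ports.
through w1, on inputs (y1, y2): {out.1} {out.2} {y1.1, y2.2} {y1.2} {y2.1} (out.j = stage outer ports)
through w2, on inputs (y3, y1, y2): {out.1, out.2} {y1.1, y2.2} {y1.2} {y2.1} {y3.1} {y3.2} (out.j = stage outer ports)


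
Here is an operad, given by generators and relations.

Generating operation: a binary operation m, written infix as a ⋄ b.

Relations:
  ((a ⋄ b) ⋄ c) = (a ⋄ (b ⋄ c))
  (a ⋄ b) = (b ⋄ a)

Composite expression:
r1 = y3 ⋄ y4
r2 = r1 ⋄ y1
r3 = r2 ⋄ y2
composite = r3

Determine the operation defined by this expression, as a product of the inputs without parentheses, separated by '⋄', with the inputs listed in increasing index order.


Shape and order are irrelevant to m; the y-input set decides.
(y3 ⋄ y4) collapses to y3 ⋄ y4
((y3 ⋄ y4) ⋄ y1) collapses to y3 ⋄ y4 ⋄ y1
(((y3 ⋄ y4) ⋄ y1) ⋄ y2) collapses to y3 ⋄ y4 ⋄ y1 ⋄ y2
reordering the factors by index: y1 ⋄ y2 ⋄ y3 ⋄ y4

y1 ⋄ y2 ⋄ y3 ⋄ y4


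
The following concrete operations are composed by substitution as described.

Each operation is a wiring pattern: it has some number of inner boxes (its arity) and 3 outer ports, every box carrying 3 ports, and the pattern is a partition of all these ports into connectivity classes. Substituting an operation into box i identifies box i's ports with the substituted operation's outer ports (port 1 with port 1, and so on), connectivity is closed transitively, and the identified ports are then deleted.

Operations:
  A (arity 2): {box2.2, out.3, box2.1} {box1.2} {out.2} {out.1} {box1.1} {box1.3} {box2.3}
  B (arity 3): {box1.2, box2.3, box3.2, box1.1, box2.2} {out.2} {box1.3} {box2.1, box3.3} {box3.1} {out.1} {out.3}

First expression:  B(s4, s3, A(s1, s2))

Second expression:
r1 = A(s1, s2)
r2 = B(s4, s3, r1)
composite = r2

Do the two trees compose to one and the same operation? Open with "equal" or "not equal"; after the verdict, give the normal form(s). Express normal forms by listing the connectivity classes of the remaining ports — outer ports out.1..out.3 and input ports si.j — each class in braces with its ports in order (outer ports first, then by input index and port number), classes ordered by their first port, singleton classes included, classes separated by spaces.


equal; both compose to {out.1} {out.2} {out.3} {s1.1} {s1.2} {s1.3} {s2.1, s2.2, s3.1} {s2.3} {s3.2, s3.3, s4.1, s4.2} {s4.3}

The first expression, normalized: {out.1} {out.2} {out.3} {s1.1} {s1.2} {s1.3} {s2.1, s2.2, s3.1} {s2.3} {s3.2, s3.3, s4.1, s4.2} {s4.3}
The second expression, normalized: {out.1} {out.2} {out.3} {s1.1} {s1.2} {s1.3} {s2.1, s2.2, s3.1} {s2.3} {s3.2, s3.3, s4.1, s4.2} {s4.3}
One common form — equal.


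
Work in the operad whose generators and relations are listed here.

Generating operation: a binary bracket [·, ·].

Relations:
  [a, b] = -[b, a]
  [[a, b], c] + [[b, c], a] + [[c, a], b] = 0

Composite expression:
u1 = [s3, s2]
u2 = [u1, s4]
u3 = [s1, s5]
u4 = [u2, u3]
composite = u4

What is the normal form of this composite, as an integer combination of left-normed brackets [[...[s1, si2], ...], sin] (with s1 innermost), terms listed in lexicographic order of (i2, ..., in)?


[[[[s1, s5], s2], s3], s4] - [[[[s1, s5], s3], s2], s4] - [[[[s1, s5], s4], s2], s3] + [[[[s1, s5], s4], s3], s2]

Left-normed coefficients sit on the s1-initial expansion words.
Composite bracket: [[[s3, s2], s4], [s1, s5]]
Each bracket splits as ab - ba, giving 16 signed words (2^4 = 16).
Coefficients come from the s1-initial words:
  the word s1s5s2s3s4 carries sign +1 and contributes +[[[[s1, s5], s2], s3], s4]
  the word s1s5s3s2s4 carries sign -1 and contributes -[[[[s1, s5], s3], s2], s4]
  the word s1s5s4s2s3 carries sign -1 and contributes -[[[[s1, s5], s4], s2], s3]
  the word s1s5s4s3s2 carries sign +1 and contributes +[[[[s1, s5], s4], s3], s2]


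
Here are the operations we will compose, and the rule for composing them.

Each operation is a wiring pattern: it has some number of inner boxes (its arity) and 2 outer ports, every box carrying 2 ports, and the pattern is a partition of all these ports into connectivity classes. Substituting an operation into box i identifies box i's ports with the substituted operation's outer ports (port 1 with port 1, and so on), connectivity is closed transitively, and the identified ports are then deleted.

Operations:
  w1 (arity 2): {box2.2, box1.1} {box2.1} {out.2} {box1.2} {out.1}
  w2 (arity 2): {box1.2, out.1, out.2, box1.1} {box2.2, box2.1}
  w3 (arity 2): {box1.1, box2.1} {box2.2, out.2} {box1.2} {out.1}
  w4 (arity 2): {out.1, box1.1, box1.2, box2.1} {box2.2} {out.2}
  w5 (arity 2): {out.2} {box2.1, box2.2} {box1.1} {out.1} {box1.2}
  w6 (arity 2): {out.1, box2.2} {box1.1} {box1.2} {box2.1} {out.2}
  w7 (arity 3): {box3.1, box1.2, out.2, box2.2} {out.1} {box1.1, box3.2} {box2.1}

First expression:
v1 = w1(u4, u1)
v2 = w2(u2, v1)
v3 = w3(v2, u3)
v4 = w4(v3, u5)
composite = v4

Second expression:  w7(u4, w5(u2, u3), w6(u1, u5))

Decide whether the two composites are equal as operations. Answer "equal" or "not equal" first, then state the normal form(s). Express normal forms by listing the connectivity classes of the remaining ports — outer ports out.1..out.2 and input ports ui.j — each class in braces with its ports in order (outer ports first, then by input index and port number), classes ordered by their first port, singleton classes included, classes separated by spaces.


The first expression, normalized: {out.1, u3.2, u5.1} {out.2} {u1.1} {u1.2, u4.1} {u2.1, u2.2, u3.1} {u4.2} {u5.2}
The second expression, normalized: {out.1} {out.2, u4.2, u5.2} {u1.1} {u1.2} {u2.1} {u2.2} {u3.1, u3.2} {u4.1} {u5.1}
They disagree, so not equal.

not equal — first {out.1, u3.2, u5.1} {out.2} {u1.1} {u1.2, u4.1} {u2.1, u2.2, u3.1} {u4.2} {u5.2}, second {out.1} {out.2, u4.2, u5.2} {u1.1} {u1.2} {u2.1} {u2.2} {u3.1, u3.2} {u4.1} {u5.1}


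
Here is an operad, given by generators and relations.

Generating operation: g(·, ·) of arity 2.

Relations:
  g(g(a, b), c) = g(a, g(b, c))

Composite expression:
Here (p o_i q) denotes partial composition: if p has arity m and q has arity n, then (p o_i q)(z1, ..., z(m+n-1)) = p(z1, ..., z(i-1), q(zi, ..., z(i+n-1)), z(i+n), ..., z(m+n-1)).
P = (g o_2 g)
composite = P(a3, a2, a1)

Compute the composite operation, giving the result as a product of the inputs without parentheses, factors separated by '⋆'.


Key point: g is associative — brackets drop, the a-order remains.
g(a2, a1) flattens to a2 ⋆ a1
g(a3, g(a2, a1)) flattens to a3 ⋆ a2 ⋆ a1

a3 ⋆ a2 ⋆ a1


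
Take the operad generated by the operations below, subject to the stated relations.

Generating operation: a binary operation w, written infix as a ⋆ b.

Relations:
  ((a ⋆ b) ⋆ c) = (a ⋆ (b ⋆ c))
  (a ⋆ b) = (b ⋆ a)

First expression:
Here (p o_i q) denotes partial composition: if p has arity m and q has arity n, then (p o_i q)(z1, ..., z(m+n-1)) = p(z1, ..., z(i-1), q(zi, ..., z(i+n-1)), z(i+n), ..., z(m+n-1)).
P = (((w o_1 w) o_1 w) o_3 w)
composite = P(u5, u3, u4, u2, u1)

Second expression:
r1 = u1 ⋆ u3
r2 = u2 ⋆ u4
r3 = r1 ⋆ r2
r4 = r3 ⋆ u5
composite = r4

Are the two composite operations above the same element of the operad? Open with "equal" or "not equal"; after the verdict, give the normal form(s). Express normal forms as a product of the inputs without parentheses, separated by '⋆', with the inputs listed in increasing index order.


equal; the common form is u1 ⋆ u2 ⋆ u3 ⋆ u4 ⋆ u5

Reducing the first expression gives u1 ⋆ u2 ⋆ u3 ⋆ u4 ⋆ u5
Reducing the second expression gives u1 ⋆ u2 ⋆ u3 ⋆ u4 ⋆ u5
Same normal form: equal.


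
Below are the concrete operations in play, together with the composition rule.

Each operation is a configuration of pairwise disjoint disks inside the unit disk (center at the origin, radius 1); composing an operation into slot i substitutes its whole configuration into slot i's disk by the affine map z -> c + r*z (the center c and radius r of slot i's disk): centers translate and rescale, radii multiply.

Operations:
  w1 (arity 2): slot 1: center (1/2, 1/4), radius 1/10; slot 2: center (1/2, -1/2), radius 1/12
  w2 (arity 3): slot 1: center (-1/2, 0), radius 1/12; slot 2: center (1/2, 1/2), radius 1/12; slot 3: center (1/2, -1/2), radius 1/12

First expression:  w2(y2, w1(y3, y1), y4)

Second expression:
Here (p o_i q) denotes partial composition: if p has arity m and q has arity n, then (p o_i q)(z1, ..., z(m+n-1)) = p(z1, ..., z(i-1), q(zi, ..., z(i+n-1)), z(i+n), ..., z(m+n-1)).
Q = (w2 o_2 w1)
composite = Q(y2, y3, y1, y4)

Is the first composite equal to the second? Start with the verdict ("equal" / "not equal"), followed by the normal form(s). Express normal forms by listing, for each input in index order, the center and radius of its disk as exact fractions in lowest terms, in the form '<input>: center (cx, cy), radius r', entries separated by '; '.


equal; both compose to y1: center (13/24, 11/24), radius 1/144; y2: center (-1/2, 0), radius 1/12; y3: center (13/24, 25/48), radius 1/120; y4: center (1/2, -1/2), radius 1/12

The first composite normalizes to y1: center (13/24, 11/24), radius 1/144; y2: center (-1/2, 0), radius 1/12; y3: center (13/24, 25/48), radius 1/120; y4: center (1/2, -1/2), radius 1/12
The second composite normalizes to y1: center (13/24, 11/24), radius 1/144; y2: center (-1/2, 0), radius 1/12; y3: center (13/24, 25/48), radius 1/120; y4: center (1/2, -1/2), radius 1/12
Identical normal forms: equal.


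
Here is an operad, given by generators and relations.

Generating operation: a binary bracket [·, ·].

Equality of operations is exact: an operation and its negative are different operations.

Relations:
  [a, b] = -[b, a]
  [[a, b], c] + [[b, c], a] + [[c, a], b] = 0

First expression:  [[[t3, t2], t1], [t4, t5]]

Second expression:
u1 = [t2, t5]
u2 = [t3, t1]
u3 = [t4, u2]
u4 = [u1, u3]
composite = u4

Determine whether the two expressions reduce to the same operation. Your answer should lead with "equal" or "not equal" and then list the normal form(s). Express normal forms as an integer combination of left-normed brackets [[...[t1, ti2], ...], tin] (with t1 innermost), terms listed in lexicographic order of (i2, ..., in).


not equal: they reduce to [[[[t1, t2], t3], t4], t5] - [[[[t1, t2], t3], t5], t4] - [[[[t1, t3], t2], t4], t5] + [[[[t1, t3], t2], t5], t4] and -[[[[t1, t3], t4], t2], t5] + [[[[t1, t3], t4], t5], t2]

The first expression reduces to [[[[t1, t2], t3], t4], t5] - [[[[t1, t2], t3], t5], t4] - [[[[t1, t3], t2], t4], t5] + [[[[t1, t3], t2], t5], t4]
The second expression reduces to -[[[[t1, t3], t4], t2], t5] + [[[[t1, t3], t4], t5], t2]
Distinct normal forms: not equal.


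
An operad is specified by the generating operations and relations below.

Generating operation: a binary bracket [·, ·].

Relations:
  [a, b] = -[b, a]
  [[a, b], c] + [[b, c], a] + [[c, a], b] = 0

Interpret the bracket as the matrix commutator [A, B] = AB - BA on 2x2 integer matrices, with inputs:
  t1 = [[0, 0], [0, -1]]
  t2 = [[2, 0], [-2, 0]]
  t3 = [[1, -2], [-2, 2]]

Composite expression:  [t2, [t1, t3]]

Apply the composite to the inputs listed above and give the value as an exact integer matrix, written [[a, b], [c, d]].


[[-4, -4], [-4, 4]]

[t1, t3] = [[0, -2], [2, 0]]
[t2, [t1, t3]] = [[-4, -4], [-4, 4]]


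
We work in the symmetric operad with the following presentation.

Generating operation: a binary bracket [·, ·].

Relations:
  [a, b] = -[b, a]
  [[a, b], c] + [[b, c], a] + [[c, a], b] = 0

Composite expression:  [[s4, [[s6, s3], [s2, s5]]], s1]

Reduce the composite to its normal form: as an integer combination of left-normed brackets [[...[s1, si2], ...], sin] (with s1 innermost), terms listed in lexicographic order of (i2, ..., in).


[[[[[s1, s2], s5], s3], s6], s4] - [[[[[s1, s2], s5], s6], s3], s4] - [[[[[s1, s3], s6], s2], s5], s4] + [[[[[s1, s3], s6], s5], s2], s4] - [[[[[s1, s4], s2], s5], s3], s6] + [[[[[s1, s4], s2], s5], s6], s3] + [[[[[s1, s4], s3], s6], s2], s5] - [[[[[s1, s4], s3], s6], s5], s2] + [[[[[s1, s4], s5], s2], s3], s6] - [[[[[s1, s4], s5], s2], s6], s3] - [[[[[s1, s4], s6], s3], s2], s5] + [[[[[s1, s4], s6], s3], s5], s2] - [[[[[s1, s5], s2], s3], s6], s4] + [[[[[s1, s5], s2], s6], s3], s4] + [[[[[s1, s6], s3], s2], s5], s4] - [[[[[s1, s6], s3], s5], s2], s4]


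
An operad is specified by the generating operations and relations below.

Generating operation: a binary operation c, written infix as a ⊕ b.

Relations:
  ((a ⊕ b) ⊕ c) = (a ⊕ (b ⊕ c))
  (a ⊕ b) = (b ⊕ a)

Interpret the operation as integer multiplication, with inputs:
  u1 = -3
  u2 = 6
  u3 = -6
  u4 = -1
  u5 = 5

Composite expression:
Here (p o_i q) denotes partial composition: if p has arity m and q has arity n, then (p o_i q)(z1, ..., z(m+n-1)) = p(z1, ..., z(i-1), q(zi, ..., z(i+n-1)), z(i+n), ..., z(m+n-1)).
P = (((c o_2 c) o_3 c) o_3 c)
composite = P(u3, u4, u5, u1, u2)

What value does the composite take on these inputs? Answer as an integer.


-540

(u5 ⊕ u1) = -15
((u5 ⊕ u1) ⊕ u2) = -90
(u4 ⊕ ((u5 ⊕ u1) ⊕ u2)) = 90
(u3 ⊕ (u4 ⊕ ((u5 ⊕ u1) ⊕ u2))) = -540


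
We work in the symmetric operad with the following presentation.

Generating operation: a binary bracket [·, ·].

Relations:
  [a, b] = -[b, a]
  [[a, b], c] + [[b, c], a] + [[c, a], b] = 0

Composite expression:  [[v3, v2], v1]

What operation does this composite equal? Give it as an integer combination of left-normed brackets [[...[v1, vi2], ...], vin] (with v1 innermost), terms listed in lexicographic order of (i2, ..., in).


[[v1, v2], v3] - [[v1, v3], v2]


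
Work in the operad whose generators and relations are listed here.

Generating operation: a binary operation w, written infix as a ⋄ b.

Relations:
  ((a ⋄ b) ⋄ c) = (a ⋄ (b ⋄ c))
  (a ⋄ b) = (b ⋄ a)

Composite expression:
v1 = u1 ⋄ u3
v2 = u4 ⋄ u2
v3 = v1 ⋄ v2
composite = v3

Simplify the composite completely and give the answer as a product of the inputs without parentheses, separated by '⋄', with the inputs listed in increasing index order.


u1 ⋄ u2 ⋄ u3 ⋄ u4

Key point: w commutes, so take the u-inputs in any fixed order.
(u1 ⋄ u3) unparenthesizes to u1 ⋄ u3
(u4 ⋄ u2) unparenthesizes to u4 ⋄ u2
((u1 ⋄ u3) ⋄ (u4 ⋄ u2)) unparenthesizes to u1 ⋄ u3 ⋄ u4 ⋄ u2
putting the inputs in ascending order: u1 ⋄ u2 ⋄ u3 ⋄ u4


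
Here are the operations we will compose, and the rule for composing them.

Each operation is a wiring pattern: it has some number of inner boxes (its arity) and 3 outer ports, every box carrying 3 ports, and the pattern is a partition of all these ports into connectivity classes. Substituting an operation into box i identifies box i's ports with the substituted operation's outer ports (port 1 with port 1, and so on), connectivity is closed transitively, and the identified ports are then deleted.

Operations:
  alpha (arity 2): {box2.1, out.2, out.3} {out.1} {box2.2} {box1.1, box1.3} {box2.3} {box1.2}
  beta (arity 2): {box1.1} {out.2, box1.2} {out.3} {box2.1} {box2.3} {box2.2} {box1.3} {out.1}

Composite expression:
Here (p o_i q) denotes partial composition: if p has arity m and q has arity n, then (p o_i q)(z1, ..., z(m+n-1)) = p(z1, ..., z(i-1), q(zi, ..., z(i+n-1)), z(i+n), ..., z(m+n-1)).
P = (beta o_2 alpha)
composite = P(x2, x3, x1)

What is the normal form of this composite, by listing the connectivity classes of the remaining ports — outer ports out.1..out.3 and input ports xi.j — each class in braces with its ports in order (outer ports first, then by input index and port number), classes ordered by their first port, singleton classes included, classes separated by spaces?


{out.1} {out.2, x2.2} {out.3} {x1.1} {x1.2} {x1.3} {x2.1} {x2.3} {x3.1, x3.3} {x3.2}

After gluing at beta, chains via deleted ports link the x-ports.
after alpha, the pattern on (x3, x1) reads {out.1} {out.2, out.3, x1.1} {x1.2} {x1.3} {x3.1, x3.3} {x3.2} (out.j = its outer ports)
after beta, the pattern on (x2, x3, x1) reads {out.1} {out.2, x2.2} {out.3} {x1.1} {x1.2} {x1.3} {x2.1} {x2.3} {x3.1, x3.3} {x3.2} (out.j = its outer ports)


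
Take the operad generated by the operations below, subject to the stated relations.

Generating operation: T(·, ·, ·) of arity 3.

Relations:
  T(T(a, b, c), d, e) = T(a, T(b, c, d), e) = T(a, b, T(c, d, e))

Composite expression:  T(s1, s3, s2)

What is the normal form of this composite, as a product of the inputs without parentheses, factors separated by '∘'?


The T-tree's shape is irrelevant; the s-reading-order decides.
T(s1, s3, s2) reduces to s1 ∘ s3 ∘ s2

s1 ∘ s3 ∘ s2


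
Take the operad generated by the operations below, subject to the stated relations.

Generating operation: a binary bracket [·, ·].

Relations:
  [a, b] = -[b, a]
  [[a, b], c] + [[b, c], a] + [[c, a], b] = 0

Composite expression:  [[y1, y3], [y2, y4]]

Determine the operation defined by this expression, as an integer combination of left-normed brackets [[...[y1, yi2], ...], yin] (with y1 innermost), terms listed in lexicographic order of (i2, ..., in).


[[[y1, y3], y2], y4] - [[[y1, y3], y4], y2]
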